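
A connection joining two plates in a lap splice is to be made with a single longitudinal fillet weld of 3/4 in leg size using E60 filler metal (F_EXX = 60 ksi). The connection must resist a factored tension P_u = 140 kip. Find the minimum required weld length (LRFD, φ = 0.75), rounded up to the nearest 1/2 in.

Throat t_e = 0.707 × 0.75 = 0.5302 in.
φr_n = 0.75 × 0.6 × 60 × 0.5302 = 14.32 kip/in.
L_req = P_u / φr_n = 140 / 14.32 = 9.779 in total.
Round up → use L = 10 in.

L = 10 in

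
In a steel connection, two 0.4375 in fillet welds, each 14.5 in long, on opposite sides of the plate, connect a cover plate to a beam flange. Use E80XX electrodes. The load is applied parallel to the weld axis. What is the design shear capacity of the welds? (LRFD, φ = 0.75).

E80XX → F_EXX = 80 ksi.
Effective throat t_e = 0.707 × 0.4375 = 0.3093 in.
Total length L = 29 in; A_we = 0.3093 × 29 = 8.97 in².
F_nw = 0.6 F_EXX = 0.6 × 80 = 48 ksi.
φR_n = 0.75 × 48 × 8.97 = 322.9 kip.

φR_n ≈ 323 kip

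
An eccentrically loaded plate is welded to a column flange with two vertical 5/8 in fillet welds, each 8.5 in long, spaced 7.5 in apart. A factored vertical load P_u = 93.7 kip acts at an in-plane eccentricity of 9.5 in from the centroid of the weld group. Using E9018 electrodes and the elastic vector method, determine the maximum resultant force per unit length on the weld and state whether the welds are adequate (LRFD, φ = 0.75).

f_max ≈ 18.9 kip/in; NOT adequate

E90XX → F_EXX = 90 ksi.
Total weld length L_w = 17 in. Treat welds as unit-width lines.
Polar moment about centroid: J = 2[d³/12 + d(b/2)²] = 2[8.5³/12 + 8.5×3.75²] = 341.4 in³.
Direct shear f_v = P/L_w = 93.7 / 17 = 5.512 kip/in (vertical).
Torsion M = P·e = 93.7 × 9.5 = 890.15 kip·in.
Critical point at (x, y) = (3.75, 4.25) from centroid. f_tx = M·y/J = 11.08 kip/in; f_ty = M·x/J = 9.777 kip/in.
Resultant f_max = √[f_tx² + (f_v + f_ty)²] = √[11.08² + (5.512 + 9.777)²] = 18.88 kip/in.
Capacity per unit length: φr_n = 0.75 × 0.6 × 90 × (0.707 × 0.625) = 17.9 kip/in.
18.88 > 17.9 → NOT adequate.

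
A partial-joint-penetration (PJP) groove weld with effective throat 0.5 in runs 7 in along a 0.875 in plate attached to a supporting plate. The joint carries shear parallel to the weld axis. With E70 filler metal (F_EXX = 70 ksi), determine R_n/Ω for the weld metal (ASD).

R_n/Ω ≈ 73.5 kip

Effective throat (given) t_e = 0.5 in.
A_we = 0.5 × 7 = 3.5 in².
F_nw = 0.6 F_EXX = 42 ksi.
R_n/Ω = (42 × 3.5) / 2.0 = 73.5 kip.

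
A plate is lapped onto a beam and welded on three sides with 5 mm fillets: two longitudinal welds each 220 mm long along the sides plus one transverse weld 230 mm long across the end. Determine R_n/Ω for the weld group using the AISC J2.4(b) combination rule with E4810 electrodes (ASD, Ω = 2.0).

R_n/Ω ≈ 366 kN

E48XX → F_EXX = 480 MPa.
t_e = 0.707 × 5 = 3.535 mm.
R_nwl = 0.6 × 480 × 3.535 × 440 × 10⁻³ = 448 kN (longitudinal, 2 welds).
R_nwt = 0.6 × 480 × 3.535 × 230 × 10⁻³ = 234.2 kN (transverse, base value).
(i) R_nwl + R_nwt = 682.1 kN; (ii) 0.85 R_nwl + 1.5 R_nwt = 732 kN.
R_n = max = 732 kN [governs: (ii)]; R_n/Ω = 366 kN.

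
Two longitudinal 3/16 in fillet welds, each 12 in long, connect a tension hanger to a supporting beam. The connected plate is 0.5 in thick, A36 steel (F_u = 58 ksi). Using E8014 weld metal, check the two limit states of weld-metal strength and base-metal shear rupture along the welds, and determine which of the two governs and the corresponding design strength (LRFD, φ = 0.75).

φR_n ≈ 115 kips (weld metal governs)

E80XX → F_EXX = 80 ksi.
t_e = 0.707 × 0.1875 = 0.1326 in; L = 24 in.
Weld metal: φR_n = 0.75 × 0.6 × 80 × 0.1326 × 24 = 114.5 kips.
Base metal (shear rupture): φR_n = 0.75 × 0.6 × 58 × 0.5 × 24 = 313.2 kips.
Governing: weld metal.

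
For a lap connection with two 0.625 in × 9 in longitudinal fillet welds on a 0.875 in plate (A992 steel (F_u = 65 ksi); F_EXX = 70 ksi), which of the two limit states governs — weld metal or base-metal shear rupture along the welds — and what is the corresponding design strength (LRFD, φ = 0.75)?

t_e = 0.707 × 0.625 = 0.4419 in; L = 18 in.
Weld metal: φR_n = 0.75 × 0.6 × 70 × 0.4419 × 18 = 250.5 kips.
Base metal (shear rupture): φR_n = 0.75 × 0.6 × 65 × 0.875 × 18 = 460.7 kips.
Governing: weld metal.

φR_n ≈ 251 kips (weld metal governs)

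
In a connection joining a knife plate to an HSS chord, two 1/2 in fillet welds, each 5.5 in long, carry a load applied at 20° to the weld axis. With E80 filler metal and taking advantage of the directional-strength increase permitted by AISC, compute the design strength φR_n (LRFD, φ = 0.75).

φR_n ≈ 154 kips

E80XX → F_EXX = 80 ksi.
t_e = 0.707 × 0.5 = 0.3535 in; A_we = 0.3535 × 11 = 3.888 in².
Directional factor: 1.0 + 0.5 sin^1.5(20°) = 1.1.
F_nw = 0.6 × 80 × 1.1 = 52.8 ksi.
φR_n = 0.75 × 52.8 × 3.888 = 154 kips.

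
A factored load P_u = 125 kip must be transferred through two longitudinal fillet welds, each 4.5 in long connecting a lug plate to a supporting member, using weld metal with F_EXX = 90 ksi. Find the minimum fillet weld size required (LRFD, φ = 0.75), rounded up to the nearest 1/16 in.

Total weld length L = 9 in.
Required throat t_e = P_u / (φ × 0.6 F_EXX × L) = 125 / (0.75 × 0.6 × 90 × 9) = 0.3429 in.
Required leg w = t_e / 0.707 = 0.4851 in → use 1/2 in.

w = 1/2 in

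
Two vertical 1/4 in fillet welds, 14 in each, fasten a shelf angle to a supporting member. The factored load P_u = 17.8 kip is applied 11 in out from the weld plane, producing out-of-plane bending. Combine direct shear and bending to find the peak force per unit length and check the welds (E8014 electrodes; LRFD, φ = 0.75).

f_max ≈ 3.06 kip/in; adequate

E80XX → F_EXX = 80 ksi.
L_w = 2 × 14 = 28 in; section modulus (unit throat) S = 2 × L²/6 = 65.33 in².
Direct shear f_v = P/L_w = 17.8/28 = 0.6357 kip/in.
Moment M = P × e = 17.8 × 11 = 195.8 kip·in; bending f_b = M/S = 2.997 kip/in.
f_max = √(f_v² + f_b²) = √(0.6357² + 2.997²) = 3.064 kip/in.
φr_n = 0.75 × 0.6 × 80 × (0.707 × 0.25) = 6.363 kip/in → adequate.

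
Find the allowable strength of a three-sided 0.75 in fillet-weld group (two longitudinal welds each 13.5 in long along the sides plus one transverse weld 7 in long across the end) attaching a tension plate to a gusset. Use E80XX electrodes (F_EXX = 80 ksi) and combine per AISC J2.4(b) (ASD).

t_e = 0.707 × 0.75 = 0.5302 in.
R_nwl = 0.6 × 80 × 0.5302 × 27 = 687.2 kip (longitudinal, 2 welds).
R_nwt = 0.6 × 80 × 0.5302 × 7 = 178.2 kip (transverse, base value).
(i) R_nwl + R_nwt = 865.4 kip; (ii) 0.85 R_nwl + 1.5 R_nwt = 851.4 kip.
R_n = max = 865.4 kip [governs: (i)]; R_n/Ω = 432.7 kip.

R_n/Ω ≈ 433 kip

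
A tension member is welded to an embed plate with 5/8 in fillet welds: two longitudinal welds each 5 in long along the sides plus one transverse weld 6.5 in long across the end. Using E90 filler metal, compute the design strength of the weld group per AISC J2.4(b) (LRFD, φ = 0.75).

E90XX → F_EXX = 90 ksi.
t_e = 0.707 × 0.625 = 0.4419 in.
R_nwl = 0.6 × 90 × 0.4419 × 10 = 238.6 kips (longitudinal, 2 welds).
R_nwt = 0.6 × 90 × 0.4419 × 6.5 = 155.1 kips (transverse, base value).
(i) R_nwl + R_nwt = 393.7 kips; (ii) 0.85 R_nwl + 1.5 R_nwt = 435.5 kips.
R_n = max = 435.5 kips [governs: (ii)]; φR_n = 326.6 kips.

φR_n ≈ 327 kips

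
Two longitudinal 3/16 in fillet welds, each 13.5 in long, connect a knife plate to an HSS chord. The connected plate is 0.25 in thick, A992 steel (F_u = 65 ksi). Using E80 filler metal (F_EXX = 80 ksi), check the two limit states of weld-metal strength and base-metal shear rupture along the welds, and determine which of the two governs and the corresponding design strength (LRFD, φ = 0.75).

φR_n ≈ 129 kip (weld metal governs)

t_e = 0.707 × 0.1875 = 0.1326 in; L = 27 in.
Weld metal: φR_n = 0.75 × 0.6 × 80 × 0.1326 × 27 = 128.9 kip.
Base metal (shear rupture): φR_n = 0.75 × 0.6 × 65 × 0.25 × 27 = 197.4 kip.
Governing: weld metal.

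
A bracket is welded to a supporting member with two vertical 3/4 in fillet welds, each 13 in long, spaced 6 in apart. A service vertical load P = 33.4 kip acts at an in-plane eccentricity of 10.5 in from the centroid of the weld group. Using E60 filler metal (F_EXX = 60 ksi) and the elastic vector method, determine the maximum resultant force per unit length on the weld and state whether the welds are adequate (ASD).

f_max ≈ 4.86 kip/in; adequate

Total weld length L_w = 26 in. Treat welds as unit-width lines.
Polar moment about centroid: J = 2[d³/12 + d(b/2)²] = 2[13³/12 + 13×3²] = 600.2 in³.
Direct shear f_v = P/L_w = 33.4 / 26 = 1.285 kip/in (vertical).
Torsion M = P·e = 33.4 × 10.5 = 350.7 kip·in.
Critical point at (x, y) = (3, 6.5) from centroid. f_tx = M·y/J = 3.798 kip/in; f_ty = M·x/J = 1.753 kip/in.
Resultant f_max = √[f_tx² + (f_v + f_ty)²] = √[3.798² + (1.285 + 1.753)²] = 4.863 kip/in.
Capacity per unit length: r_n/Ω = (1/2.0) × 0.6 × 60 × (0.707 × 0.75) = 9.544 kip/in.
4.863 ≤ 9.544 → adequate.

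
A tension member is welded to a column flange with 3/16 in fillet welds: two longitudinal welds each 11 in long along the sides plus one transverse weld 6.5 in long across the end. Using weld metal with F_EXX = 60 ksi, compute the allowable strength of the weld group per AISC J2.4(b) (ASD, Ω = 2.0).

t_e = 0.707 × 0.1875 = 0.1326 in.
R_nwl = 0.6 × 60 × 0.1326 × 22 = 105 kip (longitudinal, 2 welds).
R_nwt = 0.6 × 60 × 0.1326 × 6.5 = 31.02 kip (transverse, base value).
(i) R_nwl + R_nwt = 136 kip; (ii) 0.85 R_nwl + 1.5 R_nwt = 135.8 kip.
R_n = max = 136 kip [governs: (i)]; R_n/Ω = 68 kip.

R_n/Ω ≈ 68 kip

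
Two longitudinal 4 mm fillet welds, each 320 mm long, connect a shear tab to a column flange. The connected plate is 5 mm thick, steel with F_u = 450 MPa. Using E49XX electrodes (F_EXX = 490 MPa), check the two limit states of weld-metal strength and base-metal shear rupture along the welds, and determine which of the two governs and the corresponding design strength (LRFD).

φR_n ≈ 399 kN (weld metal governs)

t_e = 0.707 × 4 = 2.828 mm; L = 640 mm.
Weld metal: φR_n = 0.75 × 0.6 × 490 × 2.828 × 640 × 10⁻³ = 399.1 kN.
Base metal (shear rupture): φR_n = 0.75 × 0.6 × 450 × 5 × 640 × 10⁻³ = 648 kN.
Governing: weld metal.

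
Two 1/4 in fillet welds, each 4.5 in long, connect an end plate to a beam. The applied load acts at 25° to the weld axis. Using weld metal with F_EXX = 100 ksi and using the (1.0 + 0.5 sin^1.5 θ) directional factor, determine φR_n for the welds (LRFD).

t_e = 0.707 × 0.25 = 0.1767 in; A_we = 0.1767 × 9 = 1.591 in².
Directional factor: 1.0 + 0.5 sin^1.5(25°) = 1.137.
F_nw = 0.6 × 100 × 1.137 = 68.24 ksi.
φR_n = 0.75 × 68.24 × 1.591 = 81.42 kip.

φR_n ≈ 81.4 kip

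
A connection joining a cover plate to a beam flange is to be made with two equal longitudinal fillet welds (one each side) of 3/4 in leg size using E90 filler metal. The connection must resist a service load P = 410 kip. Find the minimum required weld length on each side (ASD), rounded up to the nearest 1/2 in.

L = 14.5 in on each side

E90XX → F_EXX = 90 ksi.
Throat t_e = 0.707 × 0.75 = 0.5302 in.
r_n/Ω = (0.6 × 90 × 0.5302) / 2.0 = 14.32 kip/in.
L_req = P / (r_n/Ω) = 410 / 14.32 = 28.64 in total.
Per side: 28.64 / 2 = 14.32 in.
Round up → use L = 14.5 in on each side.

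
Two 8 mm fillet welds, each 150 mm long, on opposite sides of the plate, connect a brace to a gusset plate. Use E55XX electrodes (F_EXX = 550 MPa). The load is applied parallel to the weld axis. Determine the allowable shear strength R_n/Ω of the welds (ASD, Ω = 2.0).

R_n/Ω ≈ 280 kN

Effective throat t_e = 0.707 × 8 = 5.656 mm.
Total length L = 300 mm; A_we = 5.656 × 300 = 1697 mm².
F_nw = 0.6 F_EXX = 0.6 × 550 = 330 MPa.
R_n = 330 × 1697 × 10⁻³ = 559.9 kN; R_n/Ω = 559.9/2.0 = 280 kN.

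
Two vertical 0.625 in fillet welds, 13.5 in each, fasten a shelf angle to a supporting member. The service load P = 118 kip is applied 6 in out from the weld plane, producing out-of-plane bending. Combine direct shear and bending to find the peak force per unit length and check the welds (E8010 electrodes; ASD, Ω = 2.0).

f_max ≈ 12.4 kip/in; NOT adequate

E80XX → F_EXX = 80 ksi.
L_w = 2 × 13.5 = 27 in; section modulus (unit throat) S = 2 × L²/6 = 60.75 in².
Direct shear f_v = P/L_w = 118/27 = 4.37 kip/in.
Moment M = P × e = 118 × 6 = 708 kip·in; bending f_b = M/S = 11.65 kip/in.
f_max = √(f_v² + f_b²) = √(4.37² + 11.65²) = 12.45 kip/in.
r_n/Ω = (1/2.0) × 0.6 × 80 × (0.707 × 0.625) = 10.6 kip/in → NOT adequate.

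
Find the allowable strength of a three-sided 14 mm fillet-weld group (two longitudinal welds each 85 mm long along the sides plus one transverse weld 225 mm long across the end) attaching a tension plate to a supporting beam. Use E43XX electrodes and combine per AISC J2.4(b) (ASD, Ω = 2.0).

R_n/Ω ≈ 615 kN

E43XX → F_EXX = 430 MPa.
t_e = 0.707 × 14 = 9.898 mm.
R_nwl = 0.6 × 430 × 9.898 × 170 × 10⁻³ = 434.1 kN (longitudinal, 2 welds).
R_nwt = 0.6 × 430 × 9.898 × 225 × 10⁻³ = 574.6 kN (transverse, base value).
(i) R_nwl + R_nwt = 1009 kN; (ii) 0.85 R_nwl + 1.5 R_nwt = 1231 kN.
R_n = max = 1231 kN [governs: (ii)]; R_n/Ω = 615.4 kN.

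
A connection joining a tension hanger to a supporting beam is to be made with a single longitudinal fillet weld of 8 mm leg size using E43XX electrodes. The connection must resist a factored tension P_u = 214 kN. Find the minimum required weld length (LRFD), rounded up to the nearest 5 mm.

L = 200 mm

E43XX → F_EXX = 430 MPa.
Throat t_e = 0.707 × 8 = 5.656 mm.
φr_n = 0.75 × 0.6 × 430 × 5.656 × 10⁻³ = 1.094 kN/mm.
L_req = P_u / φr_n = 214 / 1.094 = 195.5 mm total.
Round up → use L = 200 mm.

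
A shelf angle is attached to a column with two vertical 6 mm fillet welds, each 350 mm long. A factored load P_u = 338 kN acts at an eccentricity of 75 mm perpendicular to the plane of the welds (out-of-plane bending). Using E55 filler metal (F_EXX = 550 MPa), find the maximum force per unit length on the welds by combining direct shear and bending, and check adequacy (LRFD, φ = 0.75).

f_max ≈ 786 N/mm; adequate

L_w = 2 × 350 = 700 mm; section modulus (unit throat) S = 2 × L²/6 = 40830 mm².
Direct shear f_v = P/L_w = 338×10³/700 = 482.9 N/mm.
Moment M = P × e = 338×10³ × 75 = 25350000 N·mm; bending f_b = M/S = 620.8 N/mm.
f_max = √(f_v² + f_b²) = √(482.9² + 620.8²) = 786.5 N/mm.
φr_n = 0.75 × 0.6 × 550 × (0.707 × 6) = 1050 N/mm → adequate.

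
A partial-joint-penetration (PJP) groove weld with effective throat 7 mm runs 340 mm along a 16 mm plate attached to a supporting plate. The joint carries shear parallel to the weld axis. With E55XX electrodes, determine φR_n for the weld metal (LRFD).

φR_n ≈ 589 kN

E55XX → F_EXX = 550 MPa.
Effective throat (given) t_e = 7 mm.
A_we = 7 × 340 = 2380 mm².
F_nw = 0.6 F_EXX = 330 MPa.
φR_n = 0.75 × 330 × 2380 × 10⁻³ = 589 kN.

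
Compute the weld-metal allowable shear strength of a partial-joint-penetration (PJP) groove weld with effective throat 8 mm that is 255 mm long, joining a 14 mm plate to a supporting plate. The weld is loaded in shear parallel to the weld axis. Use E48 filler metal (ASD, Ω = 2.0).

R_n/Ω ≈ 294 kN

E48XX → F_EXX = 480 MPa.
Effective throat (given) t_e = 8 mm.
A_we = 8 × 255 = 2040 mm².
F_nw = 0.6 F_EXX = 288 MPa.
R_n/Ω = (288 × 2040) / 2.0 × 10⁻³ = 293.8 kN.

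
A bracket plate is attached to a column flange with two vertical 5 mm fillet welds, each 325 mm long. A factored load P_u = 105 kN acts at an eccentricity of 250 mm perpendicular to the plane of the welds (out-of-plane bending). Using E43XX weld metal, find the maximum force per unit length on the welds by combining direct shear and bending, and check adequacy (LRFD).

E43XX → F_EXX = 430 MPa.
L_w = 2 × 325 = 650 mm; section modulus (unit throat) S = 2 × L²/6 = 35210 mm².
Direct shear f_v = P/L_w = 105×10³/650 = 161.5 N/mm.
Moment M = P × e = 105×10³ × 250 = 26250000 N·mm; bending f_b = M/S = 745.6 N/mm.
f_max = √(f_v² + f_b²) = √(161.5² + 745.6²) = 762.9 N/mm.
φr_n = 0.75 × 0.6 × 430 × (0.707 × 5) = 684 N/mm → NOT adequate.

f_max ≈ 763 N/mm; NOT adequate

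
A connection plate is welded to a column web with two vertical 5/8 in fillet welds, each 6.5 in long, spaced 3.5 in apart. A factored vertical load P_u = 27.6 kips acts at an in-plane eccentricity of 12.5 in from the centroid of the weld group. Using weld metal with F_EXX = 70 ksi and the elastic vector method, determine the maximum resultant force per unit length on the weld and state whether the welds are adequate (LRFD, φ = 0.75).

f_max ≈ 16 kip/in; NOT adequate

Total weld length L_w = 13 in. Treat welds as unit-width lines.
Polar moment about centroid: J = 2[d³/12 + d(b/2)²] = 2[6.5³/12 + 6.5×1.75²] = 85.58 in³.
Direct shear f_v = P/L_w = 27.6 / 13 = 2.123 kip/in (vertical).
Torsion M = P·e = 27.6 × 12.5 = 345 kip·in.
Critical point at (x, y) = (1.75, 3.25) from centroid. f_tx = M·y/J = 13.1 kip/in; f_ty = M·x/J = 7.055 kip/in.
Resultant f_max = √[f_tx² + (f_v + f_ty)²] = √[13.1² + (2.123 + 7.055)²] = 16 kip/in.
Capacity per unit length: φr_n = 0.75 × 0.6 × 70 × (0.707 × 0.625) = 13.92 kip/in.
16 > 13.92 → NOT adequate.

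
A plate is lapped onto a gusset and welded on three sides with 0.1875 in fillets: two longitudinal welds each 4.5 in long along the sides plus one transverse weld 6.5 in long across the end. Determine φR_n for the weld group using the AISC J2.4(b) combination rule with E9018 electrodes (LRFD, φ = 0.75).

φR_n ≈ 93.4 kips

E90XX → F_EXX = 90 ksi.
t_e = 0.707 × 0.1875 = 0.1326 in.
R_nwl = 0.6 × 90 × 0.1326 × 9 = 64.43 kips (longitudinal, 2 welds).
R_nwt = 0.6 × 90 × 0.1326 × 6.5 = 46.53 kips (transverse, base value).
(i) R_nwl + R_nwt = 111 kips; (ii) 0.85 R_nwl + 1.5 R_nwt = 124.6 kips.
R_n = max = 124.6 kips [governs: (ii)]; φR_n = 93.42 kips.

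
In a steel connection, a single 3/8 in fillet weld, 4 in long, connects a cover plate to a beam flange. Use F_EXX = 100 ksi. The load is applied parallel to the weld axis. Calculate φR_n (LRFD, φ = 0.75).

Effective throat t_e = 0.707 × 0.375 = 0.2651 in.
Total length L = 4 in; A_we = 0.2651 × 4 = 1.06 in².
F_nw = 0.6 F_EXX = 0.6 × 100 = 60 ksi.
φR_n = 0.75 × 60 × 1.06 = 47.72 kip.

φR_n ≈ 47.7 kip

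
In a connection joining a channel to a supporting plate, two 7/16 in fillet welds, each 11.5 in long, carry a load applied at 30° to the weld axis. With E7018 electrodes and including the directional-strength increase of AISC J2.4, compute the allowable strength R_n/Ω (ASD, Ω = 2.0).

R_n/Ω ≈ 176 kip

E70XX → F_EXX = 70 ksi.
t_e = 0.707 × 0.4375 = 0.3093 in; A_we = 0.3093 × 23 = 7.114 in².
Directional factor: 1.0 + 0.5 sin^1.5(30°) = 1.177.
F_nw = 0.6 × 70 × 1.177 = 49.42 ksi.
R_n/Ω = (49.42 × 7.114) / 2.0 = 175.8 kip.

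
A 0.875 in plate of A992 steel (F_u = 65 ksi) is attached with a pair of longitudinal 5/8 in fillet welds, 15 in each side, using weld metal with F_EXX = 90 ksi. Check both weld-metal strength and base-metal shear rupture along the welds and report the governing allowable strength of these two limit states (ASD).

R_n/Ω ≈ 358 kip (weld metal governs)

t_e = 0.707 × 0.625 = 0.4419 in; L = 30 in.
Weld metal: R_n/Ω = (1/2.0) × 0.6 × 90 × 0.4419 × 30 = 357.9 kip.
Base metal (shear rupture): R_n/Ω = (1/2.0) × 0.6 × 65 × 0.875 × 30 = 511.9 kip.
Governing: weld metal.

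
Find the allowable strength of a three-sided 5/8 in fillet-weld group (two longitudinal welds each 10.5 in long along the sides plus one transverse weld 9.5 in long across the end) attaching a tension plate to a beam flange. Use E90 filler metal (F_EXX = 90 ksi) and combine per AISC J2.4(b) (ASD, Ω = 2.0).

R_n/Ω ≈ 383 kips

t_e = 0.707 × 0.625 = 0.4419 in.
R_nwl = 0.6 × 90 × 0.4419 × 21 = 501.1 kips (longitudinal, 2 welds).
R_nwt = 0.6 × 90 × 0.4419 × 9.5 = 226.7 kips (transverse, base value).
(i) R_nwl + R_nwt = 727.8 kips; (ii) 0.85 R_nwl + 1.5 R_nwt = 765.9 kips.
R_n = max = 765.9 kips [governs: (ii)]; R_n/Ω = 383 kips.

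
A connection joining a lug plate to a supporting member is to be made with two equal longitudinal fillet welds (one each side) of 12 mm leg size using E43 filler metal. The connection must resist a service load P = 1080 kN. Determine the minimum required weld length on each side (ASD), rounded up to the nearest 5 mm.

L = 495 mm on each side

E43XX → F_EXX = 430 MPa.
Throat t_e = 0.707 × 12 = 8.484 mm.
r_n/Ω = (0.6 × 430 × 8.484) / 2.0 = 1094 N/mm = 1.094 kN/mm.
L_req = P / (r_n/Ω) = 1080 / 1.094 = 986.8 mm total.
Per side: 986.8 / 2 = 493.4 mm.
Round up → use L = 495 mm on each side.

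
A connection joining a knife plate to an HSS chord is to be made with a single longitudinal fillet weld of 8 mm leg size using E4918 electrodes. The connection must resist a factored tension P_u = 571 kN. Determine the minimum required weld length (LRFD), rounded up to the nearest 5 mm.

E49XX → F_EXX = 490 MPa.
Throat t_e = 0.707 × 8 = 5.656 mm.
φr_n = 0.75 × 0.6 × 490 × 5.656 × 10⁻³ = 1.247 kN/mm.
L_req = P_u / φr_n = 571 / 1.247 = 457.8 mm total.
Round up → use L = 460 mm.

L = 460 mm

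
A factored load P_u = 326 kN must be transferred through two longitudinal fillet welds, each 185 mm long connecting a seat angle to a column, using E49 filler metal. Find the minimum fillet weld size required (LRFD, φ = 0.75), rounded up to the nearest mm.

E49XX → F_EXX = 490 MPa.
Total weld length L = 370 mm.
Required throat t_e = P_u / (φ × 0.6 F_EXX × L) = 326 / (0.75 × 0.6 × 490 × 370 × 10⁻³) = 3.996 mm.
Required leg w = t_e / 0.707 = 5.652 mm → use 6 mm.

w = 6 mm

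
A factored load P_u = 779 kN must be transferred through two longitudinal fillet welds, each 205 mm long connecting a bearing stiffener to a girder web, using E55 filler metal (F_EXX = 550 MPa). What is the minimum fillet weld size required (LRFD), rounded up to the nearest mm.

w = 11 mm

Total weld length L = 410 mm.
Required throat t_e = P_u / (φ × 0.6 F_EXX × L) = 779 / (0.75 × 0.6 × 550 × 410 × 10⁻³) = 7.677 mm.
Required leg w = t_e / 0.707 = 10.86 mm → use 11 mm.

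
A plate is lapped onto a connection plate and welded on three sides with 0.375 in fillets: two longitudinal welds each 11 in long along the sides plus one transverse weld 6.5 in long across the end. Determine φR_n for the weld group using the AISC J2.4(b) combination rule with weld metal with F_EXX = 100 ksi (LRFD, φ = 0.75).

φR_n ≈ 340 kip

t_e = 0.707 × 0.375 = 0.2651 in.
R_nwl = 0.6 × 100 × 0.2651 × 22 = 350 kip (longitudinal, 2 welds).
R_nwt = 0.6 × 100 × 0.2651 × 6.5 = 103.4 kip (transverse, base value).
(i) R_nwl + R_nwt = 453.4 kip; (ii) 0.85 R_nwl + 1.5 R_nwt = 452.6 kip.
R_n = max = 453.4 kip [governs: (i)]; φR_n = 340 kip.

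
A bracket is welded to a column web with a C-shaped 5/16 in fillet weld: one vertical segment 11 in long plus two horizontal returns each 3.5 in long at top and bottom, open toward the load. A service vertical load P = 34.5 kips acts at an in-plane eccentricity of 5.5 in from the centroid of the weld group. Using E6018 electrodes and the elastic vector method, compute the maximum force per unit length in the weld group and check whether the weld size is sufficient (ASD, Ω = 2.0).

f_max ≈ 4.62 kip/in; NOT adequate

E60XX → F_EXX = 60 ksi.
Total weld length L_w = 18 in. Treat welds as unit-width lines.
Centroid: x̄ = 2×3.5×1.75 / 18 = 0.6806 in from the vertical weld.
Polar moment about centroid: J = I_x + I_y = [11³/12 + 2×3.5×5.5²] + [11×0.6806² + 2(3.5³/12 + 3.5×1.069²)] = 342.9 in³.
Direct shear f_v = P/L_w = 34.5 / 18 = 1.917 kip/in (vertical).
Torsion M = P·e = 34.5 × 5.5 = 189.75 kip·in.
Critical point at (x, y) = (2.819, 5.5) from centroid. f_tx = M·y/J = 3.043 kip/in; f_ty = M·x/J = 1.56 kip/in.
Resultant f_max = √[f_tx² + (f_v + f_ty)²] = √[3.043² + (1.917 + 1.56)²] = 4.621 kip/in.
Capacity per unit length: r_n/Ω = (1/2.0) × 0.6 × 60 × (0.707 × 0.3125) = 3.977 kip/in.
4.621 > 3.977 → NOT adequate.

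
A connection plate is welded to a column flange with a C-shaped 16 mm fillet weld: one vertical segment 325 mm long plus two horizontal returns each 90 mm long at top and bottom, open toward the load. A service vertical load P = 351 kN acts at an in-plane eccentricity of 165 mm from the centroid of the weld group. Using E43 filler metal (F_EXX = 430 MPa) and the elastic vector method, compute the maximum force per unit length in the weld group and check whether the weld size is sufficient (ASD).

Total weld length L_w = 505 mm. Treat welds as unit-width lines.
Centroid: x̄ = 2×90×45 / 505 = 16.04 mm from the vertical weld.
Polar moment about centroid: J = I_x + I_y = [325³/12 + 2×90×162.5²] + [325×16.04² + 2(90³/12 + 90×28.96²)] = 7970000 mm³.
Direct shear f_v = P/L_w = 351×10³ / 505 = 695 N/mm (vertical).
Torsion M = P·e = 351×10³ × 165 = 57915000 N·mm.
Critical point at (x, y) = (73.96, 162.5) from centroid. f_tx = M·y/J = 1181 N/mm; f_ty = M·x/J = 537.5 N/mm.
Resultant f_max = √[f_tx² + (f_v + f_ty)²] = √[1181² + (695 + 537.5)²] = 1707 N/mm.
Capacity per unit length: r_n/Ω = (1/2.0) × 0.6 × 430 × (0.707 × 16) = 1459 N/mm.
1707 > 1459 → NOT adequate.

f_max ≈ 1710 N/mm; NOT adequate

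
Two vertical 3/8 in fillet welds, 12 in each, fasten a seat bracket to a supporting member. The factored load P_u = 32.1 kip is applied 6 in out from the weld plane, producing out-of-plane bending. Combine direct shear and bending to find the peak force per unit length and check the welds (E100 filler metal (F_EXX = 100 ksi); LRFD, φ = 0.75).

L_w = 2 × 12 = 24 in; section modulus (unit throat) S = 2 × L²/6 = 48 in².
Direct shear f_v = P/L_w = 32.1/24 = 1.338 kip/in.
Moment M = P × e = 32.1 × 6 = 192.6 kip·in; bending f_b = M/S = 4.013 kip/in.
f_max = √(f_v² + f_b²) = √(1.338² + 4.013²) = 4.23 kip/in.
φr_n = 0.75 × 0.6 × 100 × (0.707 × 0.375) = 11.93 kip/in → adequate.

f_max ≈ 4.23 kip/in; adequate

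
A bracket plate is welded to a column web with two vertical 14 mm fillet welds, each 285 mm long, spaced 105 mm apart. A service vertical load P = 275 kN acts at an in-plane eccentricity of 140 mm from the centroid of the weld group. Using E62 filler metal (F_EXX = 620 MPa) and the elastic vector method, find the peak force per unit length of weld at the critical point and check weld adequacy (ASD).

Total weld length L_w = 570 mm. Treat welds as unit-width lines.
Polar moment about centroid: J = 2[d³/12 + d(b/2)²] = 2[285³/12 + 285×52.5²] = 5429000 mm³.
Direct shear f_v = P/L_w = 275×10³ / 570 = 482.5 N/mm (vertical).
Torsion M = P·e = 275×10³ × 140 = 38500000 N·mm.
Critical point at (x, y) = (52.5, 142.5) from centroid. f_tx = M·y/J = 1010 N/mm; f_ty = M·x/J = 372.3 N/mm.
Resultant f_max = √[f_tx² + (f_v + f_ty)²] = √[1010² + (482.5 + 372.3)²] = 1324 N/mm.
Capacity per unit length: r_n/Ω = (1/2.0) × 0.6 × 620 × (0.707 × 14) = 1841 N/mm.
1324 ≤ 1841 → adequate.

f_max ≈ 1320 N/mm; adequate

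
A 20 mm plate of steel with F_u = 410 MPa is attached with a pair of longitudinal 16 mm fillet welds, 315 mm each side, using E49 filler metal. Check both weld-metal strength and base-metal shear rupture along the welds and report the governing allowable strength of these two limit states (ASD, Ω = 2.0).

R_n/Ω ≈ 1050 kN (weld metal governs)

E49XX → F_EXX = 490 MPa.
t_e = 0.707 × 16 = 11.31 mm; L = 630 mm.
Weld metal: R_n/Ω = (1/2.0) × 0.6 × 490 × 11.31 × 630 × 10⁻³ = 1048 kN.
Base metal (shear rupture): R_n/Ω = (1/2.0) × 0.6 × 410 × 20 × 630 × 10⁻³ = 1550 kN.
Governing: weld metal.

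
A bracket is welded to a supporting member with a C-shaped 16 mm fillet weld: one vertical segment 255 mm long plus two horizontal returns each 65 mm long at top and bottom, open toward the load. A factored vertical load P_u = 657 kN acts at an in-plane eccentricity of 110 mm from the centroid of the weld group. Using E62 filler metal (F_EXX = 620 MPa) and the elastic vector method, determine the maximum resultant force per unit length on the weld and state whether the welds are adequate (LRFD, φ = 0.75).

f_max ≈ 3760 N/mm; NOT adequate

Total weld length L_w = 385 mm. Treat welds as unit-width lines.
Centroid: x̄ = 2×65×32.5 / 385 = 10.97 mm from the vertical weld.
Polar moment about centroid: J = I_x + I_y = [255³/12 + 2×65×127.5²] + [255×10.97² + 2(65³/12 + 65×21.53²)] = 3632000 mm³.
Direct shear f_v = P/L_w = 657×10³ / 385 = 1706 N/mm (vertical).
Torsion M = P·e = 657×10³ × 110 = 72270000 N·mm.
Critical point at (x, y) = (54.03, 127.5) from centroid. f_tx = M·y/J = 2537 N/mm; f_ty = M·x/J = 1075 N/mm.
Resultant f_max = √[f_tx² + (f_v + f_ty)²] = √[2537² + (1706 + 1075)²] = 3765 N/mm.
Capacity per unit length: φr_n = 0.75 × 0.6 × 620 × (0.707 × 16) = 3156 N/mm.
3765 > 3156 → NOT adequate.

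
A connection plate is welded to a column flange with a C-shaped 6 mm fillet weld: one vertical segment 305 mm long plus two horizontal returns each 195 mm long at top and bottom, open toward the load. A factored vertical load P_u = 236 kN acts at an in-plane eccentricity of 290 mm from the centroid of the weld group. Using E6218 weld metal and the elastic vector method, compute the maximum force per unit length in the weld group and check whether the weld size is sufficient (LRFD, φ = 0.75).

f_max ≈ 1250 N/mm; NOT adequate

E62XX → F_EXX = 620 MPa.
Total weld length L_w = 695 mm. Treat welds as unit-width lines.
Centroid: x̄ = 2×195×97.5 / 695 = 54.71 mm from the vertical weld.
Polar moment about centroid: J = I_x + I_y = [305³/12 + 2×195×152.5²] + [305×54.71² + 2(195³/12 + 195×42.79²)] = 14300000 mm³.
Direct shear f_v = P/L_w = 236×10³ / 695 = 339.6 N/mm (vertical).
Torsion M = P·e = 236×10³ × 290 = 68440000 N·mm.
Critical point at (x, y) = (140.3, 152.5) from centroid. f_tx = M·y/J = 730 N/mm; f_ty = M·x/J = 671.6 N/mm.
Resultant f_max = √[f_tx² + (f_v + f_ty)²] = √[730² + (339.6 + 671.6)²] = 1247 N/mm.
Capacity per unit length: φr_n = 0.75 × 0.6 × 620 × (0.707 × 6) = 1184 N/mm.
1247 > 1184 → NOT adequate.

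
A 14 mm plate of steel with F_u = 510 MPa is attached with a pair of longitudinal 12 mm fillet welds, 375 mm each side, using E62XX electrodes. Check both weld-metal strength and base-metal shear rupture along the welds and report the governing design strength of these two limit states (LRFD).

E62XX → F_EXX = 620 MPa.
t_e = 0.707 × 12 = 8.484 mm; L = 750 mm.
Weld metal: φR_n = 0.75 × 0.6 × 620 × 8.484 × 750 × 10⁻³ = 1775 kN.
Base metal (shear rupture): φR_n = 0.75 × 0.6 × 510 × 14 × 750 × 10⁻³ = 2410 kN.
Governing: weld metal.

φR_n ≈ 1780 kN (weld metal governs)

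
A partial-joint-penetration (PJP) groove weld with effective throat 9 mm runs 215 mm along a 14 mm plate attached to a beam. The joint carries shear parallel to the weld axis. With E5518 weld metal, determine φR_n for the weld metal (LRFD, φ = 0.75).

E55XX → F_EXX = 550 MPa.
Effective throat (given) t_e = 9 mm.
A_we = 9 × 215 = 1935 mm².
F_nw = 0.6 F_EXX = 330 MPa.
φR_n = 0.75 × 330 × 1935 × 10⁻³ = 478.9 kN.

φR_n ≈ 479 kN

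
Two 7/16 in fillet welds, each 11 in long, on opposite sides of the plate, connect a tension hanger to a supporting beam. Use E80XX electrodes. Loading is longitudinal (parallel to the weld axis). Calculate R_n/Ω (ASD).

R_n/Ω ≈ 163 kip

E80XX → F_EXX = 80 ksi.
Effective throat t_e = 0.707 × 0.4375 = 0.3093 in.
Total length L = 22 in; A_we = 0.3093 × 22 = 6.805 in².
F_nw = 0.6 F_EXX = 0.6 × 80 = 48 ksi.
R_n = 48 × 6.805 = 326.6 kip; R_n/Ω = 326.6/2.0 = 163.3 kip.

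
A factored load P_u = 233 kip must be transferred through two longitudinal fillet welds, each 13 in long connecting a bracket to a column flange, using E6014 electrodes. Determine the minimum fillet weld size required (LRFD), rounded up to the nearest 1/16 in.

w = 1/2 in

E60XX → F_EXX = 60 ksi.
Total weld length L = 26 in.
Required throat t_e = P_u / (φ × 0.6 F_EXX × L) = 233 / (0.75 × 0.6 × 60 × 26) = 0.3319 in.
Required leg w = t_e / 0.707 = 0.4695 in → use 1/2 in.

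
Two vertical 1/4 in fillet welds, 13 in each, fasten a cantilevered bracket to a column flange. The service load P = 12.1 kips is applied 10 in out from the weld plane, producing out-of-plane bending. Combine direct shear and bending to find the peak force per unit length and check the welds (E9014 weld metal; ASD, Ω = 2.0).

E90XX → F_EXX = 90 ksi.
L_w = 2 × 13 = 26 in; section modulus (unit throat) S = 2 × L²/6 = 56.33 in².
Direct shear f_v = P/L_w = 12.1/26 = 0.4654 kip/in.
Moment M = P × e = 12.1 × 10 = 121 kip·in; bending f_b = M/S = 2.148 kip/in.
f_max = √(f_v² + f_b²) = √(0.4654² + 2.148²) = 2.198 kip/in.
r_n/Ω = (1/2.0) × 0.6 × 90 × (0.707 × 0.25) = 4.772 kip/in → adequate.

f_max ≈ 2.2 kip/in; adequate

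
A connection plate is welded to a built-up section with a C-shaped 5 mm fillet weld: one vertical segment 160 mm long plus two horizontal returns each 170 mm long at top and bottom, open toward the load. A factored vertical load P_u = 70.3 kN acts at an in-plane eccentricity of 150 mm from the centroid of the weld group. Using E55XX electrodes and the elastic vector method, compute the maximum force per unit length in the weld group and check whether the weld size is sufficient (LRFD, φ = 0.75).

E55XX → F_EXX = 550 MPa.
Total weld length L_w = 500 mm. Treat welds as unit-width lines.
Centroid: x̄ = 2×170×85 / 500 = 57.8 mm from the vertical weld.
Polar moment about centroid: J = I_x + I_y = [160³/12 + 2×170×80²] + [160×57.8² + 2(170³/12 + 170×27.2²)] = 4122000 mm³.
Direct shear f_v = P/L_w = 70.3×10³ / 500 = 140.6 N/mm (vertical).
Torsion M = P·e = 70.3×10³ × 150 = 10545000 N·mm.
Critical point at (x, y) = (112.2, 80) from centroid. f_tx = M·y/J = 204.6 N/mm; f_ty = M·x/J = 287 N/mm.
Resultant f_max = √[f_tx² + (f_v + f_ty)²] = √[204.6² + (140.6 + 287)²] = 474.1 N/mm.
Capacity per unit length: φr_n = 0.75 × 0.6 × 550 × (0.707 × 5) = 874.9 N/mm.
474.1 ≤ 874.9 → adequate.

f_max ≈ 474 N/mm; adequate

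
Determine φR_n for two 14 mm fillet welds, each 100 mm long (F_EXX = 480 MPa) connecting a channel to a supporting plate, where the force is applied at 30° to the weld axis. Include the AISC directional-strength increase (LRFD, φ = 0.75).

t_e = 0.707 × 14 = 9.898 mm; A_we = 9.898 × 200 = 1980 mm².
Directional factor: 1.0 + 0.5 sin^1.5(30°) = 1.177.
F_nw = 0.6 × 480 × 1.177 = 338.9 MPa.
φR_n = 0.75 × 338.9 × 1980 × 10⁻³ = 503.2 kN.

φR_n ≈ 503 kN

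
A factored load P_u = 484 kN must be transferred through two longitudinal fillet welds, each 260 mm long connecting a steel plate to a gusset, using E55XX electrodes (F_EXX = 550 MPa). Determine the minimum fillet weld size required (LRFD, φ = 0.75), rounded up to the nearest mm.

w = 6 mm

Total weld length L = 520 mm.
Required throat t_e = P_u / (φ × 0.6 F_EXX × L) = 484 / (0.75 × 0.6 × 550 × 520 × 10⁻³) = 3.761 mm.
Required leg w = t_e / 0.707 = 5.319 mm → use 6 mm.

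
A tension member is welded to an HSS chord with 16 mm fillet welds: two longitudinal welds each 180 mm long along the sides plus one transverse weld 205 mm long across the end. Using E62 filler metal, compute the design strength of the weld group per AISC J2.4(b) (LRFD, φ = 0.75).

φR_n ≈ 1940 kN

E62XX → F_EXX = 620 MPa.
t_e = 0.707 × 16 = 11.31 mm.
R_nwl = 0.6 × 620 × 11.31 × 360 × 10⁻³ = 1515 kN (longitudinal, 2 welds).
R_nwt = 0.6 × 620 × 11.31 × 205 × 10⁻³ = 862.7 kN (transverse, base value).
(i) R_nwl + R_nwt = 2378 kN; (ii) 0.85 R_nwl + 1.5 R_nwt = 2582 kN.
R_n = max = 2582 kN [governs: (ii)]; φR_n = 1936 kN.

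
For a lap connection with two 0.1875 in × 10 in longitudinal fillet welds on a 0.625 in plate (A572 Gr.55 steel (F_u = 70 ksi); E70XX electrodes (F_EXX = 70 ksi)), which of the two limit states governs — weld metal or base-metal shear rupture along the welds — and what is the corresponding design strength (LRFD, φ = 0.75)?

φR_n ≈ 83.5 kip (weld metal governs)

t_e = 0.707 × 0.1875 = 0.1326 in; L = 20 in.
Weld metal: φR_n = 0.75 × 0.6 × 70 × 0.1326 × 20 = 83.51 kip.
Base metal (shear rupture): φR_n = 0.75 × 0.6 × 70 × 0.625 × 20 = 393.8 kip.
Governing: weld metal.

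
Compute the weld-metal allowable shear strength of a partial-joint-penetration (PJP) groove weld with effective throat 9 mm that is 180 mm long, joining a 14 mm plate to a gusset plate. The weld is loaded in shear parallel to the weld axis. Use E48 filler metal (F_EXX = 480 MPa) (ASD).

Effective throat (given) t_e = 9 mm.
A_we = 9 × 180 = 1620 mm².
F_nw = 0.6 F_EXX = 288 MPa.
R_n/Ω = (288 × 1620) / 2.0 × 10⁻³ = 233.3 kN.

R_n/Ω ≈ 233 kN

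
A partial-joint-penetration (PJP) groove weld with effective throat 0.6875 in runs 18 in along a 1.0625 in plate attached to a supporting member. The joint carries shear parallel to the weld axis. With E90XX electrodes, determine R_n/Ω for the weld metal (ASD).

E90XX → F_EXX = 90 ksi.
Effective throat (given) t_e = 0.6875 in.
A_we = 0.6875 × 18 = 12.38 in².
F_nw = 0.6 F_EXX = 54 ksi.
R_n/Ω = (54 × 12.38) / 2.0 = 334.1 kips.

R_n/Ω ≈ 334 kips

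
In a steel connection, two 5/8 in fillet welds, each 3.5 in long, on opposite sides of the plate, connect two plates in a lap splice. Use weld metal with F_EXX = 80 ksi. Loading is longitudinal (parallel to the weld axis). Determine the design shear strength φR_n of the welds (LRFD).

Effective throat t_e = 0.707 × 0.625 = 0.4419 in.
Total length L = 7 in; A_we = 0.4419 × 7 = 3.093 in².
F_nw = 0.6 F_EXX = 0.6 × 80 = 48 ksi.
φR_n = 0.75 × 48 × 3.093 = 111.4 kip.

φR_n ≈ 111 kip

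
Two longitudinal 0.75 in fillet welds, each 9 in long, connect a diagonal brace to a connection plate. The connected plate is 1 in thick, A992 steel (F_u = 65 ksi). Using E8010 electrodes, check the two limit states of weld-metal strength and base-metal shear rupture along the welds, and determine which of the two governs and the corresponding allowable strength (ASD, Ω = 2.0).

E80XX → F_EXX = 80 ksi.
t_e = 0.707 × 0.75 = 0.5302 in; L = 18 in.
Weld metal: R_n/Ω = (1/2.0) × 0.6 × 80 × 0.5302 × 18 = 229.1 kip.
Base metal (shear rupture): R_n/Ω = (1/2.0) × 0.6 × 65 × 1 × 18 = 351 kip.
Governing: weld metal.

R_n/Ω ≈ 229 kip (weld metal governs)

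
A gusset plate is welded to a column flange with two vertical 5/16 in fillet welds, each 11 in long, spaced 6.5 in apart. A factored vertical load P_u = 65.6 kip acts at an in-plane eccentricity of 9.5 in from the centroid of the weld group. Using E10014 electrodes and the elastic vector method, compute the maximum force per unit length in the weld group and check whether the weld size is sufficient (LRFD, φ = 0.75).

f_max ≈ 10.6 kip/in; NOT adequate

E100XX → F_EXX = 100 ksi.
Total weld length L_w = 22 in. Treat welds as unit-width lines.
Polar moment about centroid: J = 2[d³/12 + d(b/2)²] = 2[11³/12 + 11×3.25²] = 454.2 in³.
Direct shear f_v = P/L_w = 65.6 / 22 = 2.982 kip/in (vertical).
Torsion M = P·e = 65.6 × 9.5 = 623.2 kip·in.
Critical point at (x, y) = (3.25, 5.5) from centroid. f_tx = M·y/J = 7.546 kip/in; f_ty = M·x/J = 4.459 kip/in.
Resultant f_max = √[f_tx² + (f_v + f_ty)²] = √[7.546² + (2.982 + 4.459)²] = 10.6 kip/in.
Capacity per unit length: φr_n = 0.75 × 0.6 × 100 × (0.707 × 0.3125) = 9.942 kip/in.
10.6 > 9.942 → NOT adequate.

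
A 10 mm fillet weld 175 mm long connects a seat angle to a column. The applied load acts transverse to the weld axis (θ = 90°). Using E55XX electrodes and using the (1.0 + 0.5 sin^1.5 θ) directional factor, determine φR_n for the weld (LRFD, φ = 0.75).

φR_n ≈ 459 kN

E55XX → F_EXX = 550 MPa.
t_e = 0.707 × 10 = 7.07 mm; A_we = 7.07 × 175 = 1237 mm².
Directional factor: 1.0 + 0.5 sin^1.5(90°) = 1.5.
F_nw = 0.6 × 550 × 1.5 = 495 MPa.
φR_n = 0.75 × 495 × 1237 × 10⁻³ = 459.3 kN.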